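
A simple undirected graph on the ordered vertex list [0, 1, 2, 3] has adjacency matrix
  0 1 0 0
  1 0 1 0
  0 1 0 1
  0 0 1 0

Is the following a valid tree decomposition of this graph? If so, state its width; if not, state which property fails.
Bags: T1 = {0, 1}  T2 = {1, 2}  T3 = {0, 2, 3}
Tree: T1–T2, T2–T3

No — bags containing vertex 0 are not connected in the tree.

A tree decomposition must satisfy three properties: every vertex lies in some bag; for every edge, both endpoints lie together in some bag; and for every vertex, the bags containing it form a connected subtree. Here bags containing vertex 0 are not connected in the tree, so the decomposition is invalid.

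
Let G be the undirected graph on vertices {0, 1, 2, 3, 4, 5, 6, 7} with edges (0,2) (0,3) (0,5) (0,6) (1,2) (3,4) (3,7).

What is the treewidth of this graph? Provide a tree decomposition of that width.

Treewidth 1.
One optimal decomposition is:
Bags: B1 = {0, 3}  B2 = {0, 2}  B3 = {3, 7}  B4 = {1, 2}  B5 = {0, 5}  B6 = {0, 6}  B7 = {3, 4}
Tree: B1–B2, B1–B3, B2–B4, B1–B5, B5–B6, B3–B7

Every bag has size at most 2, so the width is 2 − 1 = 1 and tw(G) ≤ 1. G has an edge, so its treewidth is at least 1. Therefore the treewidth is 1.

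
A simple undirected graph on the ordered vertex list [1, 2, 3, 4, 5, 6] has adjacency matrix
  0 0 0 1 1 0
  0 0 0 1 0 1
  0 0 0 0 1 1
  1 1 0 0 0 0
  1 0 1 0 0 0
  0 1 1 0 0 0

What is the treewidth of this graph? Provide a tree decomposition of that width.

Each bag holds 3 vertices, so the decomposition has width 2, which upper-bounds the treewidth. Since 1–4–2–6–3–5–1 is a cycle in G, G is not acyclic. Forests are exactly the graphs of treewidth ≤ 1, so tw(G) ≥ 2. Therefore the treewidth is 2.

Treewidth 2.
Bags: B1 = {1, 2, 4}  B2 = {1, 2, 6}  B3 = {1, 3, 6}  B4 = {1, 3, 5}
Tree: B1–B2, B2–B3, B3–B4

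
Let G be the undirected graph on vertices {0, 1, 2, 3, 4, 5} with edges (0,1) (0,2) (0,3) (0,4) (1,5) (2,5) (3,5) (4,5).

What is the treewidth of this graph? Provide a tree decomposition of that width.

Each bag holds 3 vertices, so the decomposition has width 2, which upper-bounds the treewidth. For the lower bound, G contains the cycle 2–5–3–0–2, so G is not a forest; only forests have treewidth ≤ 1, hence tw(G) ≥ 2. The upper and lower bounds meet at 2, so that is the treewidth.

Treewidth 2.
One such decomposition:
Bags: B1 = {0, 2, 5}  B2 = {0, 3, 5}  B3 = {0, 4, 5}  B4 = {0, 1, 5}
Tree: B1–B2, B2–B3, B3–B4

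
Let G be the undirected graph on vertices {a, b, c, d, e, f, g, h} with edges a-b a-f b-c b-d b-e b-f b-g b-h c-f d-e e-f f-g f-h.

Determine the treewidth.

2

A width-2 tree decomposition is:
Bags: B1 = {b, f, g}  B2 = {b, c, f}  B3 = {b, f, h}  B4 = {a, b, f}  B5 = {b, e, f}  B6 = {b, d, e}
Tree: B1–B2, B2–B3, B2–B4, B1–B5, B5–B6
Each bag holds 3 vertices, so the decomposition has width 2, which upper-bounds the treewidth. For the lower bound, the 3 vertices {b, d, e} are pairwise adjacent, and any tree decomposition puts a clique entirely inside one bag — forcing width ≥ 2. The upper and lower bounds meet at 2, so that is the treewidth.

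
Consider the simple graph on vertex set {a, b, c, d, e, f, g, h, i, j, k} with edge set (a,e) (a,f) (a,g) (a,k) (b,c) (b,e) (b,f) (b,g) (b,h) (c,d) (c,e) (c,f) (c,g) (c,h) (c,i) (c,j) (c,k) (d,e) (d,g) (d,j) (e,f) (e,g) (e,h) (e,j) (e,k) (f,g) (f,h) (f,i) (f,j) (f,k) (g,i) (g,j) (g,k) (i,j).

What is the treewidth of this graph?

4

A width-4 tree decomposition is:
Bags: B1 = {b, c, e, f, g}  B2 = {c, e, f, g, j}  B3 = {b, c, e, f, h}  B4 = {c, e, f, g, k}  B5 = {c, d, e, g, j}  B6 = {c, f, g, i, j}  B7 = {a, e, f, g, k}
Tree: B1–B2, B1–B3, B1–B4, B2–B5, B2–B6, B4–B7
Each bag holds 5 vertices, so the decomposition has width 4, which upper-bounds the treewidth. On the other hand G contains the 5-clique {c, d, e, g, j}. A clique must lie in a single bag of any decomposition, so no decomposition can have width below 4. Therefore the treewidth is 4.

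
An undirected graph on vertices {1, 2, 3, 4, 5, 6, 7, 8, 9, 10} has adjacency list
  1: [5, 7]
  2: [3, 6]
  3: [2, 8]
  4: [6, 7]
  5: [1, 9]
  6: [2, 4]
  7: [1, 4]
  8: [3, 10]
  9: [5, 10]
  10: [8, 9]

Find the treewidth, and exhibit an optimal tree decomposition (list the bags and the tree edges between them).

Treewidth 2.
Bags: B1 = {5, 9, 10}  B2 = {5, 8, 10}  B3 = {3, 5, 8}  B4 = {2, 3, 5}  B5 = {2, 5, 6}  B6 = {4, 5, 6}  B7 = {4, 5, 7}  B8 = {1, 5, 7}
Tree: B1–B2, B2–B3, B3–B4, B4–B5, B5–B6, B6–B7, B7–B8

Each bag holds 3 vertices, so the decomposition has width 2, which upper-bounds the treewidth. For the lower bound, G contains the cycle 5–9–10–8–3–2–6–4–7–1–5, so G is not a forest; only forests have treewidth ≤ 1, hence tw(G) ≥ 2. Combining the bounds, tw(G) = 2.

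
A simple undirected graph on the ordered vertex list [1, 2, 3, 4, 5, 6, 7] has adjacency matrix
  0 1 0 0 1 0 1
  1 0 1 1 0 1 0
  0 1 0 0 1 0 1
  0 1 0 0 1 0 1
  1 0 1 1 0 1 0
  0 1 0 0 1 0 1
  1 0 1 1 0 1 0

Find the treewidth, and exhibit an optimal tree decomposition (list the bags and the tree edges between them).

The largest bag has 4 vertices, giving width 3; this decomposition certifies tw(G) ≤ 3. For the lower bound: the 4 vertex sets {2,6}, {4,5}, {7}, {1} are disjoint, each induces a connected subgraph, and every pair is joined by at least one edge of G. Contracting each set to a single vertex therefore yields K_{4} as a minor, and since treewidth is minor-monotone, tw(G) ≥ tw(K_{4}) = 3. Hence tw(G) = 3 exactly.

Treewidth 3.
One such decomposition:
Bags: B1 = {2, 5, 6, 7}  B2 = {2, 4, 5, 7}  B3 = {1, 2, 5, 7}  B4 = {2, 3, 5, 7}
Tree: B1–B2, B2–B3, B3–B4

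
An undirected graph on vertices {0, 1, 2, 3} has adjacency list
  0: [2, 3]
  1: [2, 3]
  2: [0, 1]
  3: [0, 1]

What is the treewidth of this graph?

A width-2 tree decomposition is:
Bags: B1 = {0, 1, 3}  B2 = {0, 1, 2}
Tree: B1–B2
Every bag has size at most 3, so the width is 3 − 1 = 2 and tw(G) ≤ 2. For the lower bound, G contains the cycle 1–3–0–2–1, so G is not a forest; only forests have treewidth ≤ 1, hence tw(G) ≥ 2. The upper and lower bounds meet at 2, so that is the treewidth.

2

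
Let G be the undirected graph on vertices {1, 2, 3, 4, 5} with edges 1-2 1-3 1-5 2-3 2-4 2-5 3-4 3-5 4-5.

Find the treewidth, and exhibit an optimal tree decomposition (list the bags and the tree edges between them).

Every bag has size at most 4, so the width is 4 − 1 = 3 and tw(G) ≤ 3. On the other hand G contains the 4-clique {1, 2, 3, 5}. A clique must lie in a single bag of any decomposition, so no decomposition can have width below 3. Combining the bounds, tw(G) = 3.

Treewidth 3.
One optimal decomposition is:
Bags: B1 = {2, 3, 4, 5}  B2 = {1, 2, 3, 5}
Tree: B1–B2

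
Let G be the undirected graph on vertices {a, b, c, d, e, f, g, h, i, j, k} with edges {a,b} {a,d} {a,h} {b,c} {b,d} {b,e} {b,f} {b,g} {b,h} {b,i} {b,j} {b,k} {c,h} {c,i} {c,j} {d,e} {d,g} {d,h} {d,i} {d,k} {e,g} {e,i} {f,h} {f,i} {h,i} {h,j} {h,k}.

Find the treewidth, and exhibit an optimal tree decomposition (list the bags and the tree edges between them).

The largest bag has 4 vertices, giving width 3; this decomposition certifies tw(G) ≤ 3. On the other hand G contains the 4-clique {b, d, e, g}. A clique must lie in a single bag of any decomposition, so no decomposition can have width below 3. Combining the bounds, tw(G) = 3.

Treewidth 3.
Bags: B1 = {b, d, e, i}  B2 = {b, d, h, i}  B3 = {b, c, h, i}  B4 = {b, d, h, k}  B5 = {b, c, h, j}  B6 = {b, d, e, g}  B7 = {b, f, h, i}  B8 = {a, b, d, h}
Tree: B1–B2, B2–B3, B2–B4, B3–B5, B1–B6, B2–B7, B4–B8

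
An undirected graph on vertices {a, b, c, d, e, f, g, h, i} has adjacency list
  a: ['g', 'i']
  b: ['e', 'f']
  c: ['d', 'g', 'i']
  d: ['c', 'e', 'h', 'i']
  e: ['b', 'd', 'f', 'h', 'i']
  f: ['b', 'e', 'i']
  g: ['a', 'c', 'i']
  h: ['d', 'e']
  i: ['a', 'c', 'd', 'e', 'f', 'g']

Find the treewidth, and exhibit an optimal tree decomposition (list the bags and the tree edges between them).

The largest bag has 3 vertices, giving width 2; this decomposition certifies tw(G) ≤ 2. Conversely, {d, e, h} is a clique of size 3, and the vertices of any clique must share a bag in every tree decomposition; so some bag has ≥ 3 vertices and tw(G) ≥ 2. Therefore the treewidth is 2.

Treewidth 2.
One such decomposition:
Bags: B1 = {c, g, i}  B2 = {c, d, i}  B3 = {a, g, i}  B4 = {d, e, i}  B5 = {e, f, i}  B6 = {b, e, f}  B7 = {d, e, h}
Tree: B1–B2, B1–B3, B2–B4, B4–B5, B5–B6, B4–B7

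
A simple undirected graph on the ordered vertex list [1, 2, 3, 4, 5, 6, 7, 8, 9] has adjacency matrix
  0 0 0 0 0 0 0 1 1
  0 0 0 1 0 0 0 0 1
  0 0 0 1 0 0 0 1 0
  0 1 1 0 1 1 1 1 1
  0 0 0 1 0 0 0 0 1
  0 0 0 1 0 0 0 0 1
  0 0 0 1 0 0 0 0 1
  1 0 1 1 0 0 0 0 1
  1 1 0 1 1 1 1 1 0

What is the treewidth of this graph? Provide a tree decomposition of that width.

The largest bag has 3 vertices, giving width 2; this decomposition certifies tw(G) ≤ 2. Conversely, {1, 8, 9} is a clique of size 3, and the vertices of any clique must share a bag in every tree decomposition; so some bag has ≥ 3 vertices and tw(G) ≥ 2. Therefore the treewidth is 2.

Treewidth 2.
One optimal decomposition is:
Bags: B1 = {4, 8, 9}  B2 = {2, 4, 9}  B3 = {4, 6, 9}  B4 = {4, 7, 9}  B5 = {1, 8, 9}  B6 = {4, 5, 9}  B7 = {3, 4, 8}
Tree: B1–B2, B2–B3, B3–B4, B1–B5, B1–B6, B1–B7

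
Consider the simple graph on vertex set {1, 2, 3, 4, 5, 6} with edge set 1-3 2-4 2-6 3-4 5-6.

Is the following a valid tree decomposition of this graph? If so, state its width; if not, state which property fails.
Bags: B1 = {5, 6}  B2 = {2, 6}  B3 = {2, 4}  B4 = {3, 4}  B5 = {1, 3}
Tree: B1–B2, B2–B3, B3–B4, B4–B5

Checking the three conditions: (i) the bags cover all of {1, 2, 3, 4, 5, 6}; (ii) for each edge, some bag contains both endpoints; (iii) the bags containing any fixed vertex form a subtree. All hold, so the decomposition is valid with width 2 − 1 = 1.

Yes; width 1.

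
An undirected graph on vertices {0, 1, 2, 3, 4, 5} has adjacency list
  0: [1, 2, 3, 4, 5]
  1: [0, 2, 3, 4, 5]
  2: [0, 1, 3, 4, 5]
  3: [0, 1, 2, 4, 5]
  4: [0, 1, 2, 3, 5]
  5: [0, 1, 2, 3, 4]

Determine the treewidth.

5

A width-5 tree decomposition is:
Bags: B1 = {0, 1, 2, 3, 4, 5}
Tree: (single bag)
With just one bag of size 6, the width is 6 − 1 = 5, so tw(G) ≤ 5. On the other hand G contains the 6-clique {0, 1, 2, 3, 4, 5}. A clique must lie in a single bag of any decomposition, so no decomposition can have width below 5. Hence tw(G) = 5 exactly.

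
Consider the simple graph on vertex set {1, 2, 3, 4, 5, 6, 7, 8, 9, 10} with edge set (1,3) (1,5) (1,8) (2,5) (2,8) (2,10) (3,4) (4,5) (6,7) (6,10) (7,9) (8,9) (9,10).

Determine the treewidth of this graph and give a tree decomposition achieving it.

Treewidth 2.
One optimal decomposition is:
Bags: B1 = {6, 7, 10}  B2 = {7, 9, 10}  B3 = {2, 9, 10}  B4 = {2, 8, 9}  B5 = {2, 5, 8}  B6 = {1, 5, 8}  B7 = {1, 4, 5}  B8 = {1, 3, 4}
Tree: B1–B2, B2–B3, B3–B4, B4–B5, B5–B6, B6–B7, B7–B8

Every bag has size at most 3, so the width is 3 − 1 = 2 and tw(G) ≤ 2. For the lower bound, G contains the cycle 6–7–9–10–6, so G is not a forest; only forests have treewidth ≤ 1, hence tw(G) ≥ 2. Therefore the treewidth is 2.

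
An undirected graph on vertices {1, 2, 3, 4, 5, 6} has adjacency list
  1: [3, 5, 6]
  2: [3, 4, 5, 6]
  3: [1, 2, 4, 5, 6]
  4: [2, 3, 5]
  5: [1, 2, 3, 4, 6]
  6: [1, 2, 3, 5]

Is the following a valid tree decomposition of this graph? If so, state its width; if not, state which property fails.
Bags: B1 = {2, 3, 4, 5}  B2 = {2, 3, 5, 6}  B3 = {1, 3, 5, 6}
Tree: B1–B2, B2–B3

Yes; width 3.

Every vertex of G appears in some bag (union = {1, 2, 3, 4, 5, 6}); every edge is covered by a bag; and for each vertex v the set of bags containing v is connected in the bag tree. The decomposition is therefore valid. The largest bag has 4 vertices, so the width is 3.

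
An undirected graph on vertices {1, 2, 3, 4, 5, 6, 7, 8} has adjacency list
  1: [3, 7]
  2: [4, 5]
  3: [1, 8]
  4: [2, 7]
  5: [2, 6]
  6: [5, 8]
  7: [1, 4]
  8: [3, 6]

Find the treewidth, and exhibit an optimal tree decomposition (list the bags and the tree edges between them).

Each bag holds 3 vertices, so the decomposition has width 2, which upper-bounds the treewidth. For the lower bound, G contains the cycle 5–6–8–3–1–7–4–2–5, so G is not a forest; only forests have treewidth ≤ 1, hence tw(G) ≥ 2. Hence tw(G) = 2 exactly.

Treewidth 2.
One such decomposition:
Bags: B1 = {5, 6, 8}  B2 = {3, 5, 8}  B3 = {1, 3, 5}  B4 = {1, 5, 7}  B5 = {4, 5, 7}  B6 = {2, 4, 5}
Tree: B1–B2, B2–B3, B3–B4, B4–B5, B5–B6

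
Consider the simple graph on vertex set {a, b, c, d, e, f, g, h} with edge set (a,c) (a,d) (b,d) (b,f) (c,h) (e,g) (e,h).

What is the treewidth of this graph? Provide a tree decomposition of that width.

Each bag holds 2 vertices, so the decomposition has width 1, which upper-bounds the treewidth. Any graph with an edge has treewidth ≥ 1, and G has the edge f–b. The upper and lower bounds meet at 1, so that is the treewidth.

Treewidth 1.
Bags: B1 = {b, f}  B2 = {b, d}  B3 = {a, d}  B4 = {a, c}  B5 = {c, h}  B6 = {e, h}  B7 = {e, g}
Tree: B1–B2, B2–B3, B3–B4, B4–B5, B5–B6, B6–B7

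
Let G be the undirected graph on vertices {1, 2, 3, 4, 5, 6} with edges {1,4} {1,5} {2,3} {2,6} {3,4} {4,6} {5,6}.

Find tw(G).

A width-2 tree decomposition is:
Bags: B1 = {1, 5, 6}  B2 = {1, 4, 6}  B3 = {2, 4, 6}  B4 = {2, 3, 4}
Tree: B1–B2, B2–B3, B3–B4
Each bag holds 3 vertices, so the decomposition has width 2, which upper-bounds the treewidth. Since 5–1–4–6–5 is a cycle in G, G is not acyclic. Forests are exactly the graphs of treewidth ≤ 1, so tw(G) ≥ 2. Combining the bounds, tw(G) = 2.

2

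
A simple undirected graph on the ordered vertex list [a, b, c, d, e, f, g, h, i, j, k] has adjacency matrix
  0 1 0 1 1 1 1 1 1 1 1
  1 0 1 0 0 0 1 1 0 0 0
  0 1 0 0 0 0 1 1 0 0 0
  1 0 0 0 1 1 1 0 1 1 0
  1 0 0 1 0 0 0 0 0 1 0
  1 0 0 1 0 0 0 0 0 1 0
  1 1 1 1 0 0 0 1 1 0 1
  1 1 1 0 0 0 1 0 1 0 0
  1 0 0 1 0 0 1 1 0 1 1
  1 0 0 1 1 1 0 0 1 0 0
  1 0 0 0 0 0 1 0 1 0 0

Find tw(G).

A width-3 tree decomposition is:
Bags: B1 = {a, b, g, h}  B2 = {a, g, h, i}  B3 = {a, g, i, k}  B4 = {a, d, g, i}  B5 = {a, d, i, j}  B6 = {a, d, e, j}  B7 = {a, d, f, j}  B8 = {b, c, g, h}
Tree: B1–B2, B2–B3, B2–B4, B4–B5, B5–B6, B5–B7, B1–B8
The largest bag has 4 vertices, giving width 3; this decomposition certifies tw(G) ≤ 3. On the other hand G contains the 4-clique {b, c, g, h}. A clique must lie in a single bag of any decomposition, so no decomposition can have width below 3. Hence tw(G) = 3 exactly.

3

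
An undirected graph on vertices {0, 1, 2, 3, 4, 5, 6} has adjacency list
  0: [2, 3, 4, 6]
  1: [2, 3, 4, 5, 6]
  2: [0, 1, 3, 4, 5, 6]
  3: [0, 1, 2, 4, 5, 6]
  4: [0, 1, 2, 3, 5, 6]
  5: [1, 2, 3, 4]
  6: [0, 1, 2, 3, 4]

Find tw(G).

A width-4 tree decomposition is:
Bags: B1 = {0, 2, 3, 4, 6}  B2 = {1, 2, 3, 4, 6}  B3 = {1, 2, 3, 4, 5}
Tree: B1–B2, B2–B3
The largest bag has 5 vertices, giving width 4; this decomposition certifies tw(G) ≤ 4. For the lower bound, the 5 vertices {0, 2, 3, 4, 6} are pairwise adjacent, and any tree decomposition puts a clique entirely inside one bag — forcing width ≥ 4. Hence tw(G) = 4 exactly.

4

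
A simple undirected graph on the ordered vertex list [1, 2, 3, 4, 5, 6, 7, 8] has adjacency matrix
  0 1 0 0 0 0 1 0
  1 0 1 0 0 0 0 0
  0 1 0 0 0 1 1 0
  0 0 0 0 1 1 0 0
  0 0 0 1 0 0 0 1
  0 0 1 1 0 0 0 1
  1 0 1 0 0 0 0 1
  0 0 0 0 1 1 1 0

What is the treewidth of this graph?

A width-2 tree decomposition is:
Bags: B1 = {1, 2, 7}  B2 = {2, 3, 7}  B3 = {3, 7, 8}  B4 = {3, 6, 8}  B5 = {5, 6, 8}  B6 = {4, 5, 6}
Tree: B1–B2, B2–B3, B3–B4, B4–B5, B5–B6
Each bag holds 3 vertices, so the decomposition has width 2, which upper-bounds the treewidth. The edges 1–2–3–7–1 form a cycle, so G is not a tree and its treewidth is at least 2. Therefore the treewidth is 2.

2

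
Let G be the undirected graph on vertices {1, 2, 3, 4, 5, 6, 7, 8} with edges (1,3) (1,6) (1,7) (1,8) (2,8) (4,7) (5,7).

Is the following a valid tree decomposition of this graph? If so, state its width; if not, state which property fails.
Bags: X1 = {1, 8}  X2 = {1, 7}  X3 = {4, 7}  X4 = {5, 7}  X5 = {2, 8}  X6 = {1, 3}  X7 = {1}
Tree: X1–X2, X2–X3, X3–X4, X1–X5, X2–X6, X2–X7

A tree decomposition must satisfy three properties: every vertex lies in some bag; for every edge, both endpoints lie together in some bag; and for every vertex, the bags containing it form a connected subtree. Here vertex 6 appears in no bag, so the decomposition is invalid.

No — vertex 6 appears in no bag.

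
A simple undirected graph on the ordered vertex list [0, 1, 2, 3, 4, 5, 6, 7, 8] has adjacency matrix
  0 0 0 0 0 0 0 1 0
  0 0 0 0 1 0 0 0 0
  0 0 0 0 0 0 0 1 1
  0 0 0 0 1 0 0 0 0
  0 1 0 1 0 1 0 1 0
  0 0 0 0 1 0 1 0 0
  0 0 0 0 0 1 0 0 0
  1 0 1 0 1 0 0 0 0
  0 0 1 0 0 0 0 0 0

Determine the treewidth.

A width-1 tree decomposition is:
Bags: B1 = {3, 4}  B2 = {4, 5}  B3 = {1, 4}  B4 = {4, 7}  B5 = {2, 7}  B6 = {5, 6}  B7 = {2, 8}  B8 = {0, 7}
Tree: B1–B2, B1–B3, B3–B4, B4–B5, B2–B6, B5–B7, B4–B8
Each bag holds 2 vertices, so the decomposition has width 1, which upper-bounds the treewidth. G has an edge, so its treewidth is at least 1. Therefore the treewidth is 1.

1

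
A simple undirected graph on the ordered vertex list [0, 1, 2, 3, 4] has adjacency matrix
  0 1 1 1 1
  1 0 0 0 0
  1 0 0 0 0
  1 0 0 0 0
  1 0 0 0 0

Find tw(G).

1

A width-1 tree decomposition is:
Bags: B1 = {0, 1}  B2 = {0, 2}  B3 = {0, 3}  B4 = {0, 4}
Tree: B1–B2, B1–B3, B2–B4
The largest bag has 2 vertices, giving width 1; this decomposition certifies tw(G) ≤ 1. Any graph with an edge has treewidth ≥ 1, and G has the edge 0–1. Therefore the treewidth is 1.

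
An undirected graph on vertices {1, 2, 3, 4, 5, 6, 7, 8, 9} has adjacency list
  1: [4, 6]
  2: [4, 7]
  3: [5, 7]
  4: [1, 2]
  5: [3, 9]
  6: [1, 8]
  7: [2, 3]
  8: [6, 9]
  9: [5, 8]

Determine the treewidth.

2

A width-2 tree decomposition is:
Bags: B1 = {5, 8, 9}  B2 = {5, 6, 8}  B3 = {1, 5, 6}  B4 = {1, 4, 5}  B5 = {2, 4, 5}  B6 = {2, 5, 7}  B7 = {3, 5, 7}
Tree: B1–B2, B2–B3, B3–B4, B4–B5, B5–B6, B6–B7
Each bag holds 3 vertices, so the decomposition has width 2, which upper-bounds the treewidth. The edges 5–9–8–6–1–4–2–7–3–5 form a cycle, so G is not a tree and its treewidth is at least 2. Therefore the treewidth is 2.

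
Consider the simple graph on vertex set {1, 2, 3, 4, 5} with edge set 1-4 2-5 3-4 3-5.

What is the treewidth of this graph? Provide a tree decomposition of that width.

Treewidth 1.
One such decomposition:
Bags: B1 = {1, 4}  B2 = {3, 4}  B3 = {3, 5}  B4 = {2, 5}
Tree: B1–B2, B2–B3, B3–B4

Each bag holds 2 vertices, so the decomposition has width 1, which upper-bounds the treewidth. Since G has at least one edge (e.g. 1–4), it is not an edgeless graph, so tw(G) ≥ 1. Therefore the treewidth is 1.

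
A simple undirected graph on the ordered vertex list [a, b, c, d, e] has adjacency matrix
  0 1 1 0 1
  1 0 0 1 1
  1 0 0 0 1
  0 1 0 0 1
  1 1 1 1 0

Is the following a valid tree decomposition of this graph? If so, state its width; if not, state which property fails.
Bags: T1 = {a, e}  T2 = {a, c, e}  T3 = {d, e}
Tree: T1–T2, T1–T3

A tree decomposition must satisfy three properties: every vertex lies in some bag; for every edge, both endpoints lie together in some bag; and for every vertex, the bags containing it form a connected subtree. Here vertex b appears in no bag, so the decomposition is invalid.

No — vertex b appears in no bag.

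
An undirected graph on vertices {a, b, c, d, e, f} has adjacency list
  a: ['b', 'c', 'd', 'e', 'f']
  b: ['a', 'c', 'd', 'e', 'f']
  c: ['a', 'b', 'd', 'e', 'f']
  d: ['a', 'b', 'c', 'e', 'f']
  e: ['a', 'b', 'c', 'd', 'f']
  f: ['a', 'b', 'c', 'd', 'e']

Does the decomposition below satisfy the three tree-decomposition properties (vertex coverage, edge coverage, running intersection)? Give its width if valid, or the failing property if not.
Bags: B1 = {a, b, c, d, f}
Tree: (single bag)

No — vertex e appears in no bag.

A tree decomposition must satisfy three properties: every vertex lies in some bag; for every edge, both endpoints lie together in some bag; and for every vertex, the bags containing it form a connected subtree. Here vertex e appears in no bag, so the decomposition is invalid.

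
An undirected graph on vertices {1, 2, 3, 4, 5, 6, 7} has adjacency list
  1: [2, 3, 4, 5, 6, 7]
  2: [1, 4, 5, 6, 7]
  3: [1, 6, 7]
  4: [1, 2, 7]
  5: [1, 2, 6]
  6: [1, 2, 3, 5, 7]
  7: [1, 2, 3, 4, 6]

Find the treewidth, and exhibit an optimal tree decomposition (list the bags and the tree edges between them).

Treewidth 3.
Bags: B1 = {1, 3, 6, 7}  B2 = {1, 2, 6, 7}  B3 = {1, 2, 4, 7}  B4 = {1, 2, 5, 6}
Tree: B1–B2, B2–B3, B2–B4

Every bag has size at most 4, so the width is 4 − 1 = 3 and tw(G) ≤ 3. On the other hand G contains the 4-clique {1, 2, 4, 7}. A clique must lie in a single bag of any decomposition, so no decomposition can have width below 3. Hence tw(G) = 3 exactly.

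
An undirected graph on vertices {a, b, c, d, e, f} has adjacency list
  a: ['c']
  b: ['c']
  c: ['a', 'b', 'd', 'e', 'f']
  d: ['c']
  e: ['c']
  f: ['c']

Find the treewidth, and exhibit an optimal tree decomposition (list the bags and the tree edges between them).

Each bag holds 2 vertices, so the decomposition has width 1, which upper-bounds the treewidth. Any graph with an edge has treewidth ≥ 1, and G has the edge c–e. Hence tw(G) = 1 exactly.

Treewidth 1.
One optimal decomposition is:
Bags: B1 = {c, e}  B2 = {c, f}  B3 = {c, d}  B4 = {b, c}  B5 = {a, c}
Tree: B1–B2, B1–B3, B1–B4, B3–B5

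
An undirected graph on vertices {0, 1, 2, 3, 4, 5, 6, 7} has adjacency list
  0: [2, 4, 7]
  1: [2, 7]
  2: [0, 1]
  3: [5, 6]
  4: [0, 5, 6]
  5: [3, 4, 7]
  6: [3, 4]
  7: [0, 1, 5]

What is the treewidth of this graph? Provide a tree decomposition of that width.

Treewidth 2.
One such decomposition:
Bags: B1 = {0, 1, 2}  B2 = {0, 1, 7}  B3 = {0, 4, 7}  B4 = {4, 5, 7}  B5 = {4, 5, 6}  B6 = {3, 5, 6}
Tree: B1–B2, B2–B3, B3–B4, B4–B5, B5–B6

Every bag has size at most 3, so the width is 3 − 1 = 2 and tw(G) ≤ 2. The edges 2–1–7–0–2 form a cycle, so G is not a tree and its treewidth is at least 2. Therefore the treewidth is 2.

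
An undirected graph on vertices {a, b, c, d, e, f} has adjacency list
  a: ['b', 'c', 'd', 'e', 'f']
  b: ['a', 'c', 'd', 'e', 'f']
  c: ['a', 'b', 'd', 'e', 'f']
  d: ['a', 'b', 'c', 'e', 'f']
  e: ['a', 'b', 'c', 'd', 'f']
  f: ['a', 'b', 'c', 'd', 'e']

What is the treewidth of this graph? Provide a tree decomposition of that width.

With just one bag of size 6, the width is 6 − 1 = 5, so tw(G) ≤ 5. Conversely, {a, b, c, d, e, f} is a clique of size 6, and the vertices of any clique must share a bag in every tree decomposition; so some bag has ≥ 6 vertices and tw(G) ≥ 5. Therefore the treewidth is 5.

Treewidth 5.
Bags: B1 = {a, b, c, d, e, f}
Tree: (single bag)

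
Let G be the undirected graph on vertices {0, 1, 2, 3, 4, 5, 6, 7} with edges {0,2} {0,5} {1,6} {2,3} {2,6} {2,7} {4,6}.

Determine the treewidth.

A width-1 tree decomposition is:
Bags: B1 = {2, 6}  B2 = {0, 2}  B3 = {2, 7}  B4 = {1, 6}  B5 = {2, 3}  B6 = {4, 6}  B7 = {0, 5}
Tree: B1–B2, B1–B3, B1–B4, B2–B5, B1–B6, B2–B7
The largest bag has 2 vertices, giving width 1; this decomposition certifies tw(G) ≤ 1. G has an edge, so its treewidth is at least 1. Therefore the treewidth is 1.

1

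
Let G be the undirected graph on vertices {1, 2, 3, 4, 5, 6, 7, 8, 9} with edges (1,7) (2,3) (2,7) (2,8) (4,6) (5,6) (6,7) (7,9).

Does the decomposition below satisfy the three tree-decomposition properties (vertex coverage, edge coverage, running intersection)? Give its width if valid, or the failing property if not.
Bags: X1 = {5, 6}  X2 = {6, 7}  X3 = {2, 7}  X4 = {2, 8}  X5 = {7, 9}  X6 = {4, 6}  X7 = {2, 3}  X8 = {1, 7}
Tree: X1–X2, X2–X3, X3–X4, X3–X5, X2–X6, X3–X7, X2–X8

Yes; width 1.

Checking the three conditions: (i) the bags cover all of {1, 2, 3, 4, 5, 6, 7, 8, 9}; (ii) for each edge, some bag contains both endpoints; (iii) the bags containing any fixed vertex form a subtree. All hold, so the decomposition is valid with width 2 − 1 = 1.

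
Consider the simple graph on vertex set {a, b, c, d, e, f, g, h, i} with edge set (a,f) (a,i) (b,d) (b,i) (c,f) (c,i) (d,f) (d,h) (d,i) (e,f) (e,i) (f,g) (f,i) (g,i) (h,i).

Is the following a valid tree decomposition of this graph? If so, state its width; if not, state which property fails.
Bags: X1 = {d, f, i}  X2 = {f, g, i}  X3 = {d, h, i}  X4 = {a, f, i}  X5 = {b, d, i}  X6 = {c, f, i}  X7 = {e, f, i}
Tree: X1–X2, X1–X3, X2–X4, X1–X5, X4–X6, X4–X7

Checking the three conditions: (i) the bags cover all of {a, b, c, d, e, f, g, h, i}; (ii) for each edge, some bag contains both endpoints; (iii) the bags containing any fixed vertex form a subtree. All hold, so the decomposition is valid with width 3 − 1 = 2.

Yes; width 2.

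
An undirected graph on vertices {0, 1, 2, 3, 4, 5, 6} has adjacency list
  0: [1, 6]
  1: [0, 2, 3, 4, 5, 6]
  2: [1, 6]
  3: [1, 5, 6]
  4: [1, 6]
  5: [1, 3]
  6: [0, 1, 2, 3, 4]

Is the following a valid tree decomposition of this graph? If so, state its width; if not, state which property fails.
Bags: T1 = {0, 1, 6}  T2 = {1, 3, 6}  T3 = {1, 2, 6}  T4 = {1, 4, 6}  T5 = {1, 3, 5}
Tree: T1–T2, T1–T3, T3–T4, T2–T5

Yes; width 2.

Checking the three conditions: (i) the bags cover all of {0, 1, 2, 3, 4, 5, 6}; (ii) for each edge, some bag contains both endpoints; (iii) the bags containing any fixed vertex form a subtree. All hold, so the decomposition is valid with width 3 − 1 = 2.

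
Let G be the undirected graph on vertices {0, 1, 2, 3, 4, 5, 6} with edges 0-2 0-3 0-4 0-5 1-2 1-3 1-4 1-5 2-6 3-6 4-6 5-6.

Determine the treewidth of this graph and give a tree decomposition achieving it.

Treewidth 3.
One such decomposition:
Bags: B1 = {0, 1, 2, 6}  B2 = {0, 1, 4, 6}  B3 = {0, 1, 3, 6}  B4 = {0, 1, 5, 6}
Tree: B1–B2, B2–B3, B3–B4

Each bag holds 4 vertices, so the decomposition has width 3, which upper-bounds the treewidth. For the lower bound: the 4 vertex sets {0,2}, {4,6}, {1}, {3} are disjoint, each induces a connected subgraph, and every pair is joined by at least one edge of G. Contracting each set to a single vertex therefore yields K_{4} as a minor, and since treewidth is minor-monotone, tw(G) ≥ tw(K_{4}) = 3. Combining the bounds, tw(G) = 3.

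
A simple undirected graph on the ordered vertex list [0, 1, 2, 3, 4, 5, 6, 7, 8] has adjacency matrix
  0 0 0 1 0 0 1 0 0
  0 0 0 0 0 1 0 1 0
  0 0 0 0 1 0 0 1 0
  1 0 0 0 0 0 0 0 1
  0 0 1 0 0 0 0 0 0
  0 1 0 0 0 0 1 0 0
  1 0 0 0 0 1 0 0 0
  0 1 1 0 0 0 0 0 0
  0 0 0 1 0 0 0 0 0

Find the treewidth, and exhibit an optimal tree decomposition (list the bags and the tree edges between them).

Treewidth 1.
One such decomposition:
Bags: B1 = {3, 8}  B2 = {0, 3}  B3 = {0, 6}  B4 = {5, 6}  B5 = {1, 5}  B6 = {1, 7}  B7 = {2, 7}  B8 = {2, 4}
Tree: B1–B2, B2–B3, B3–B4, B4–B5, B5–B6, B6–B7, B7–B8

Each bag holds 2 vertices, so the decomposition has width 1, which upper-bounds the treewidth. G has an edge, so its treewidth is at least 1. Hence tw(G) = 1 exactly.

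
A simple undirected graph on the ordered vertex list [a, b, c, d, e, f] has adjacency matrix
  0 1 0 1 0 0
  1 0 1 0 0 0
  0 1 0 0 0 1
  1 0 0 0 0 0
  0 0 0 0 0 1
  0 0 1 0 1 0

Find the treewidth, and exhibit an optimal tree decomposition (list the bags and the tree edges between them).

Each bag holds 2 vertices, so the decomposition has width 1, which upper-bounds the treewidth. Any graph with an edge has treewidth ≥ 1, and G has the edge e–f. Combining the bounds, tw(G) = 1.

Treewidth 1.
Bags: B1 = {e, f}  B2 = {c, f}  B3 = {b, c}  B4 = {a, b}  B5 = {a, d}
Tree: B1–B2, B2–B3, B3–B4, B4–B5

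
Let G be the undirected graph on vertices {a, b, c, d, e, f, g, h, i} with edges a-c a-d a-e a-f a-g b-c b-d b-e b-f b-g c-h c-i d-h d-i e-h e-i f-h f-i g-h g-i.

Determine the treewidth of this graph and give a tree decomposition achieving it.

Treewidth 4.
One optimal decomposition is:
Bags: B1 = {a, b, e, h, i}  B2 = {a, b, c, h, i}  B3 = {a, b, f, h, i}  B4 = {a, b, d, h, i}  B5 = {a, b, g, h, i}
Tree: B1–B2, B2–B3, B3–B4, B4–B5

Each bag holds 5 vertices, so the decomposition has width 4, which upper-bounds the treewidth. For the lower bound: the 5 vertex sets {e,h}, {c,i}, {b,f}, {a}, {d} are disjoint, each induces a connected subgraph, and every pair is joined by at least one edge of G. Contracting each set to a single vertex therefore yields K_{5} as a minor, and since treewidth is minor-monotone, tw(G) ≥ tw(K_{5}) = 4. Therefore the treewidth is 4.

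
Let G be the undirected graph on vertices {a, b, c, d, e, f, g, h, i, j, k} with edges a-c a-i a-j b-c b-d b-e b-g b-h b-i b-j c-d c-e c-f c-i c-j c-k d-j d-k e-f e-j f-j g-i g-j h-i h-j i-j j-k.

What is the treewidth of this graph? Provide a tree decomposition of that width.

Treewidth 3.
One such decomposition:
Bags: B1 = {b, c, i, j}  B2 = {b, c, e, j}  B3 = {a, c, i, j}  B4 = {b, c, d, j}  B5 = {b, g, i, j}  B6 = {b, h, i, j}  B7 = {c, e, f, j}  B8 = {c, d, j, k}
Tree: B1–B2, B1–B3, B1–B4, B1–B5, B1–B6, B2–B7, B4–B8

The largest bag has 4 vertices, giving width 3; this decomposition certifies tw(G) ≤ 3. On the other hand G contains the 4-clique {b, g, i, j}. A clique must lie in a single bag of any decomposition, so no decomposition can have width below 3. Combining the bounds, tw(G) = 3.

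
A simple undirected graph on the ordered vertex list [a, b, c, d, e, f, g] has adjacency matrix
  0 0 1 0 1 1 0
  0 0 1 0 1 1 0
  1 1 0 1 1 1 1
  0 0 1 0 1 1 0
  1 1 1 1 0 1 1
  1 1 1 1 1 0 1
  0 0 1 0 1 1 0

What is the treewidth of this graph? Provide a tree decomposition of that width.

Each bag holds 4 vertices, so the decomposition has width 3, which upper-bounds the treewidth. Conversely, {c, d, e, f} is a clique of size 4, and the vertices of any clique must share a bag in every tree decomposition; so some bag has ≥ 4 vertices and tw(G) ≥ 3. The upper and lower bounds meet at 3, so that is the treewidth.

Treewidth 3.
Bags: B1 = {c, e, f, g}  B2 = {c, d, e, f}  B3 = {a, c, e, f}  B4 = {b, c, e, f}
Tree: B1–B2, B2–B3, B3–B4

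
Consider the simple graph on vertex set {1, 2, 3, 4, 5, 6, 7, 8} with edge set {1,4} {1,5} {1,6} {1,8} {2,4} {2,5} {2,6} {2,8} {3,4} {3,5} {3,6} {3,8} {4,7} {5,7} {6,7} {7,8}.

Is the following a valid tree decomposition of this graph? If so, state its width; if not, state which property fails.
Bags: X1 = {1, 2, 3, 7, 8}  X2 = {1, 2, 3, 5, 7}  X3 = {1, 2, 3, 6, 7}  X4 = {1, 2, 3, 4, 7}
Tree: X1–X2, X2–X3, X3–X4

Every vertex of G appears in some bag (union = {1, 2, 3, 4, 5, 6, 7, 8}); every edge is covered by a bag; and for each vertex v the set of bags containing v is connected in the bag tree. The decomposition is therefore valid. The largest bag has 5 vertices, so the width is 4.

Yes; width 4.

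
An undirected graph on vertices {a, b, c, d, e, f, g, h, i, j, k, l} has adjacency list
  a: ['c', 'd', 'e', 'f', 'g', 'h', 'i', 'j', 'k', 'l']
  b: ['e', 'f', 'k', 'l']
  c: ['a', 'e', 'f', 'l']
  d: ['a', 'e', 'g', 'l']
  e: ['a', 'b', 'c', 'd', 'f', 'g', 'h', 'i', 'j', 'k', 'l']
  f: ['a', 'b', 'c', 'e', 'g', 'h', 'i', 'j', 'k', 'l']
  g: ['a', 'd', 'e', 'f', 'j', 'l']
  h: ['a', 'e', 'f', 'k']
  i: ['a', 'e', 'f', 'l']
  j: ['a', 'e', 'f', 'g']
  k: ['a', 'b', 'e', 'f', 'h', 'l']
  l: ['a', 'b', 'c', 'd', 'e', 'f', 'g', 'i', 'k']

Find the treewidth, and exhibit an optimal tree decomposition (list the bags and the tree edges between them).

Treewidth 4.
One such decomposition:
Bags: B1 = {a, e, f, i, l}  B2 = {a, e, f, g, l}  B3 = {a, d, e, g, l}  B4 = {a, e, f, k, l}  B5 = {b, e, f, k, l}  B6 = {a, c, e, f, l}  B7 = {a, e, f, g, j}  B8 = {a, e, f, h, k}
Tree: B1–B2, B2–B3, B1–B4, B4–B5, B2–B6, B2–B7, B4–B8

Every bag has size at most 5, so the width is 5 − 1 = 4 and tw(G) ≤ 4. Conversely, {a, d, e, g, l} is a clique of size 5, and the vertices of any clique must share a bag in every tree decomposition; so some bag has ≥ 5 vertices and tw(G) ≥ 4. The upper and lower bounds meet at 4, so that is the treewidth.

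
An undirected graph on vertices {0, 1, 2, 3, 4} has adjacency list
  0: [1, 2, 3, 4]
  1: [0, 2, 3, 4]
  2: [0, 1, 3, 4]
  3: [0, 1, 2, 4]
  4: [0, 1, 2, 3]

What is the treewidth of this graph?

4

A width-4 tree decomposition is:
Bags: B1 = {0, 1, 2, 3, 4}
Tree: (single bag)
A single bag containing all 5 vertices is trivially a valid decomposition of width 4. For the lower bound, the 5 vertices {0, 1, 2, 3, 4} are pairwise adjacent, and any tree decomposition puts a clique entirely inside one bag — forcing width ≥ 4. Hence tw(G) = 4 exactly.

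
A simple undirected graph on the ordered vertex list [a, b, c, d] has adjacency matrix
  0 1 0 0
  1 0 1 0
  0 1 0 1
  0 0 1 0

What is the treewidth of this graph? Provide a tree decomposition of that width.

The largest bag has 2 vertices, giving width 1; this decomposition certifies tw(G) ≤ 1. Since G has at least one edge (e.g. c–b), it is not an edgeless graph, so tw(G) ≥ 1. Therefore the treewidth is 1.

Treewidth 1.
Bags: B1 = {b, c}  B2 = {c, d}  B3 = {a, b}
Tree: B1–B2, B1–B3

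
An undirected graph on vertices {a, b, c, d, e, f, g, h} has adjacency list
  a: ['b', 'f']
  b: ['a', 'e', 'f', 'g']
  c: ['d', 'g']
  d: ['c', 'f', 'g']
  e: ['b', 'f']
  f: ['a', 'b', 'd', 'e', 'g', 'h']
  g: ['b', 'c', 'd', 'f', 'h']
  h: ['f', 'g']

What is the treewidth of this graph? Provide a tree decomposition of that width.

Treewidth 2.
One optimal decomposition is:
Bags: B1 = {b, f, g}  B2 = {d, f, g}  B3 = {a, b, f}  B4 = {b, e, f}  B5 = {f, g, h}  B6 = {c, d, g}
Tree: B1–B2, B1–B3, B1–B4, B1–B5, B2–B6

Every bag has size at most 3, so the width is 3 − 1 = 2 and tw(G) ≤ 2. On the other hand G contains the 3-clique {c, d, g}. A clique must lie in a single bag of any decomposition, so no decomposition can have width below 2. Combining the bounds, tw(G) = 2.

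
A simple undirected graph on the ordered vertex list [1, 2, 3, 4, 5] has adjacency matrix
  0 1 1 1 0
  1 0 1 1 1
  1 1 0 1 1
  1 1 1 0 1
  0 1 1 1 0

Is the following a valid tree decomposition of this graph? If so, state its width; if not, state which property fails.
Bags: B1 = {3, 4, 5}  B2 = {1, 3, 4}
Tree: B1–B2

A tree decomposition must satisfy three properties: every vertex lies in some bag; for every edge, both endpoints lie together in some bag; and for every vertex, the bags containing it form a connected subtree. Here vertex 2 appears in no bag, so the decomposition is invalid.

No — vertex 2 appears in no bag.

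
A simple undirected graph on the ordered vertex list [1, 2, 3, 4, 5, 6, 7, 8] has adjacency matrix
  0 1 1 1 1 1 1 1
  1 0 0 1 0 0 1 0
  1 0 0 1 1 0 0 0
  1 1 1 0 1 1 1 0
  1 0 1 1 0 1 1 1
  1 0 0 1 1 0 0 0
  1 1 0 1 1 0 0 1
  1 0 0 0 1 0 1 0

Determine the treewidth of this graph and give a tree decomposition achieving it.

Treewidth 3.
One such decomposition:
Bags: B1 = {1, 4, 5, 7}  B2 = {1, 4, 5, 6}  B3 = {1, 5, 7, 8}  B4 = {1, 2, 4, 7}  B5 = {1, 3, 4, 5}
Tree: B1–B2, B1–B3, B1–B4, B1–B5

The largest bag has 4 vertices, giving width 3; this decomposition certifies tw(G) ≤ 3. Conversely, {1, 5, 7, 8} is a clique of size 4, and the vertices of any clique must share a bag in every tree decomposition; so some bag has ≥ 4 vertices and tw(G) ≥ 3. Hence tw(G) = 3 exactly.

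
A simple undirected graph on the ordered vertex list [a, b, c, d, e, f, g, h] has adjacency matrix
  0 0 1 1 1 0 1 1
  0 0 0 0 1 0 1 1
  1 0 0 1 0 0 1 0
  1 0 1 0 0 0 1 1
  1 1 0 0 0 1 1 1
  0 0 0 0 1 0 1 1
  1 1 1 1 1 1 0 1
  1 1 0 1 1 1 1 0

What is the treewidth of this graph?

A width-3 tree decomposition is:
Bags: B1 = {a, c, d, g}  B2 = {a, d, g, h}  B3 = {a, e, g, h}  B4 = {b, e, g, h}  B5 = {e, f, g, h}
Tree: B1–B2, B2–B3, B3–B4, B4–B5
The largest bag has 4 vertices, giving width 3; this decomposition certifies tw(G) ≤ 3. For the lower bound, the 4 vertices {a, d, g, h} are pairwise adjacent, and any tree decomposition puts a clique entirely inside one bag — forcing width ≥ 3. Combining the bounds, tw(G) = 3.

3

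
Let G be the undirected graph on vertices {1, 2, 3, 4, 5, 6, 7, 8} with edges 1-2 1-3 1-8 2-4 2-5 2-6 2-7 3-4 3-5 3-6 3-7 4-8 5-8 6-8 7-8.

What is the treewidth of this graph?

A width-3 tree decomposition is:
Bags: B1 = {2, 3, 6, 8}  B2 = {2, 3, 7, 8}  B3 = {2, 3, 4, 8}  B4 = {2, 3, 5, 8}  B5 = {1, 2, 3, 8}
Tree: B1–B2, B2–B3, B3–B4, B4–B5
Each bag holds 4 vertices, so the decomposition has width 3, which upper-bounds the treewidth. For the lower bound: the 4 vertex sets {6,8}, {3,7}, {2}, {4} are disjoint, each induces a connected subgraph, and every pair is joined by at least one edge of G. Contracting each set to a single vertex therefore yields K_{4} as a minor, and since treewidth is minor-monotone, tw(G) ≥ tw(K_{4}) = 3. Therefore the treewidth is 3.

3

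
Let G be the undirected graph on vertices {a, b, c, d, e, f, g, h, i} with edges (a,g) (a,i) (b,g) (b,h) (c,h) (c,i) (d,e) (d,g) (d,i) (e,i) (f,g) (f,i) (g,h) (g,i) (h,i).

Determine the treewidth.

A width-2 tree decomposition is:
Bags: B1 = {d, g, i}  B2 = {g, h, i}  B3 = {b, g, h}  B4 = {f, g, i}  B5 = {c, h, i}  B6 = {d, e, i}  B7 = {a, g, i}
Tree: B1–B2, B2–B3, B2–B4, B2–B5, B1–B6, B2–B7
Every bag has size at most 3, so the width is 3 − 1 = 2 and tw(G) ≤ 2. On the other hand G contains the 3-clique {b, g, h}. A clique must lie in a single bag of any decomposition, so no decomposition can have width below 2. The upper and lower bounds meet at 2, so that is the treewidth.

2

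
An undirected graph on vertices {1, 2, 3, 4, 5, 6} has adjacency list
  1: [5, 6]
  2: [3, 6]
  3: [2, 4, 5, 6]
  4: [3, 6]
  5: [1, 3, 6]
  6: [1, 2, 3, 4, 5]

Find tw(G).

A width-2 tree decomposition is:
Bags: B1 = {2, 3, 6}  B2 = {3, 5, 6}  B3 = {1, 5, 6}  B4 = {3, 4, 6}
Tree: B1–B2, B2–B3, B1–B4
The largest bag has 3 vertices, giving width 2; this decomposition certifies tw(G) ≤ 2. For the lower bound, the 3 vertices {1, 5, 6} are pairwise adjacent, and any tree decomposition puts a clique entirely inside one bag — forcing width ≥ 2. The upper and lower bounds meet at 2, so that is the treewidth.

2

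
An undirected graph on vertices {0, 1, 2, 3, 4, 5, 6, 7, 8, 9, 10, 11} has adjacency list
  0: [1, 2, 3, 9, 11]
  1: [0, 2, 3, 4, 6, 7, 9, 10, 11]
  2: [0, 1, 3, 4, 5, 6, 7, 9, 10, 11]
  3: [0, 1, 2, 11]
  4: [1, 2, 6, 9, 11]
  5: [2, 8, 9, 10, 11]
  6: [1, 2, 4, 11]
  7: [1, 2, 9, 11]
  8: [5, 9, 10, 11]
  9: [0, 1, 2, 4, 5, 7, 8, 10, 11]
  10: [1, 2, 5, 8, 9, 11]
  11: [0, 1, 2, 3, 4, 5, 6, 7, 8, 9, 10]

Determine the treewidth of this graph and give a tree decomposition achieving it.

The largest bag has 5 vertices, giving width 4; this decomposition certifies tw(G) ≤ 4. Conversely, {5, 8, 9, 10, 11} is a clique of size 5, and the vertices of any clique must share a bag in every tree decomposition; so some bag has ≥ 5 vertices and tw(G) ≥ 4. The upper and lower bounds meet at 4, so that is the treewidth.

Treewidth 4.
One such decomposition:
Bags: B1 = {1, 2, 4, 9, 11}  B2 = {1, 2, 9, 10, 11}  B3 = {1, 2, 7, 9, 11}  B4 = {2, 5, 9, 10, 11}  B5 = {0, 1, 2, 9, 11}  B6 = {5, 8, 9, 10, 11}  B7 = {0, 1, 2, 3, 11}  B8 = {1, 2, 4, 6, 11}
Tree: B1–B2, B1–B3, B2–B4, B1–B5, B4–B6, B5–B7, B1–B8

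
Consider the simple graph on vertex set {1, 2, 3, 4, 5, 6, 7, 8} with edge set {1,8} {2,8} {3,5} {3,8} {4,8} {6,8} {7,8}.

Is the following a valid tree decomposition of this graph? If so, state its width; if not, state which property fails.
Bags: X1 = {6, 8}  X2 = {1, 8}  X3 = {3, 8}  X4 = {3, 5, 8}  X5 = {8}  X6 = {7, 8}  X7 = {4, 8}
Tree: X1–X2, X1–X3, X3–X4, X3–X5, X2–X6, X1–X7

No — vertex 2 appears in no bag.

A tree decomposition must satisfy three properties: every vertex lies in some bag; for every edge, both endpoints lie together in some bag; and for every vertex, the bags containing it form a connected subtree. Here vertex 2 appears in no bag, so the decomposition is invalid.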